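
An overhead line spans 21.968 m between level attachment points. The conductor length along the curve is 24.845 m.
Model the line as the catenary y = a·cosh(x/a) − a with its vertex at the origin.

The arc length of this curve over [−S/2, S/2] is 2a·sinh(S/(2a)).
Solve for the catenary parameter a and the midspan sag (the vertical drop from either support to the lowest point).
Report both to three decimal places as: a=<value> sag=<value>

seed: a₀ = √(S³/(24(L−S))) = √(21.968³/(24·2.877)) = 12.391110
iter 1: u=0.886442  f(a)=+1.152e-01  f'(a)=-5.019e-01  a ← 12.391110 − (+1.152e-01/-5.019e-01) = 12.620586
iter 2: u=0.870324  f(a)=+3.277e-03  f'(a)=-4.737e-01  a ← 12.620586 − (+3.277e-03/-4.737e-01) = 12.627505
iter 3: u=0.869847  f(a)=+2.826e-06  f'(a)=-4.729e-01  a ← 12.627505 − (+2.826e-06/-4.729e-01) = 12.627511
iter 4: u=0.869847  f(a)=+2.103e-12  f'(a)=-4.729e-01  a ← 12.627511 − (+2.103e-12/-4.729e-01) = 12.627511
converged: |Δa| < 1e-12 after 4 iterations
sag = a·(cosh(S/(2a)) − 1) = 12.627511·(cosh(0.869847) − 1) = 5.086115
T_max/T_min = cosh(S/(2a)) = 1.402780

a=12.628 sag=5.086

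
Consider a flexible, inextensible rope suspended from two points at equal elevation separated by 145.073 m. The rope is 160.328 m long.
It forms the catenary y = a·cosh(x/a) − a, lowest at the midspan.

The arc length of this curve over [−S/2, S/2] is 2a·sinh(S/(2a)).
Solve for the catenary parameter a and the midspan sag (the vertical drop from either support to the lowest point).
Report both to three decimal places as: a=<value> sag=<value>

seed: a₀ = √(S³/(24(L−S))) = √(145.073³/(24·15.255)) = 91.320475
iter 1: u=0.794307  f(a)=+4.885e-01  f'(a)=-3.557e-01  a ← 91.320475 − (+4.885e-01/-3.557e-01) = 92.694071
iter 2: u=0.782537  f(a)=+1.124e-02  f'(a)=-3.395e-01  a ← 92.694071 − (+1.124e-02/-3.395e-01) = 92.727184
iter 3: u=0.782257  f(a)=+6.262e-06  f'(a)=-3.391e-01  a ← 92.727184 − (+6.262e-06/-3.391e-01) = 92.727203
iter 4: u=0.782257  f(a)=+1.933e-12  f'(a)=-3.391e-01  a ← 92.727203 − (+1.933e-12/-3.391e-01) = 92.727203
converged: |Δa| < 1e-12 after 4 iterations
sag = a·(cosh(S/(2a)) − 1) = 92.727203·(cosh(0.782257) − 1) = 29.847677
T_max/T_min = cosh(S/(2a)) = 1.321887

a=92.727 sag=29.848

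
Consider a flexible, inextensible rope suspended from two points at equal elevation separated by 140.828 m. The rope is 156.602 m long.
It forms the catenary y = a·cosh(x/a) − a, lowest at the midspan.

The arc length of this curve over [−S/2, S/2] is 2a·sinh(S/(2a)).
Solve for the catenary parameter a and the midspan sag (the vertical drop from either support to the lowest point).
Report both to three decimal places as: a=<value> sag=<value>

seed: a₀ = √(S³/(24(L−S))) = √(140.828³/(24·15.774)) = 85.892843
iter 1: u=0.819789  f(a)=+5.386e-01  f'(a)=-3.926e-01  a ← 85.892843 − (+5.386e-01/-3.926e-01) = 87.264822
iter 2: u=0.806900  f(a)=+1.318e-02  f'(a)=-3.736e-01  a ← 87.264822 − (+1.318e-02/-3.736e-01) = 87.300092
iter 3: u=0.806574  f(a)=+8.324e-06  f'(a)=-3.731e-01  a ← 87.300092 − (+8.324e-06/-3.731e-01) = 87.300114
iter 4: u=0.806574  f(a)=+3.354e-12  f'(a)=-3.731e-01  a ← 87.300114 − (+3.354e-12/-3.731e-01) = 87.300114
converged: |Δa| < 1e-12 after 4 iterations
sag = a·(cosh(S/(2a)) − 1) = 87.300114·(cosh(0.806574) − 1) = 29.970328
T_max/T_min = cosh(S/(2a)) = 1.343302

a=87.300 sag=29.970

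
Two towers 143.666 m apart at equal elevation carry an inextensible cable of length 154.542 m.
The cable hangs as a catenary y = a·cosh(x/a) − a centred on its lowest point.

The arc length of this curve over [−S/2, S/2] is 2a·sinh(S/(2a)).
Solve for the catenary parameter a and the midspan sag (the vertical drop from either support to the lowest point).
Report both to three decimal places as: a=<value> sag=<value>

seed: a₀ = √(S³/(24(L−S))) = √(143.666³/(24·10.876)) = 106.583697
iter 1: u=0.673959  f(a)=+2.497e-01  f'(a)=-2.135e-01  a ← 106.583697 − (+2.497e-01/-2.135e-01) = 107.753191
iter 2: u=0.666644  f(a)=+4.169e-03  f'(a)=-2.064e-01  a ← 107.753191 − (+4.169e-03/-2.064e-01) = 107.773388
iter 3: u=0.666519  f(a)=+1.206e-06  f'(a)=-2.063e-01  a ← 107.773388 − (+1.206e-06/-2.063e-01) = 107.773394
iter 4: u=0.666519  f(a)=+1.137e-13  f'(a)=-2.063e-01  a ← 107.773394 − (+1.137e-13/-2.063e-01) = 107.773394
converged: |Δa| < 1e-12 after 4 iterations
sag = a·(cosh(S/(2a)) − 1) = 107.773394·(cosh(0.666519) − 1) = 24.838490
T_max/T_min = cosh(S/(2a)) = 1.230470

a=107.773 sag=24.838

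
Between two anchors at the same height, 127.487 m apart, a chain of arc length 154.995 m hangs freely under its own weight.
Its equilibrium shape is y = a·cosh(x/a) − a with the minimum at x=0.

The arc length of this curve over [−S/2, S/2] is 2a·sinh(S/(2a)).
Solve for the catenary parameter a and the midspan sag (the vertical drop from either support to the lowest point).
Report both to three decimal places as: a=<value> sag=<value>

a=57.753 sag=38.897

seed: a₀ = √(S³/(24(L−S))) = √(127.487³/(24·27.508)) = 56.022660
iter 1: u=1.137816  f(a)=+1.837e+00  f'(a)=-1.115e+00  a ← 56.022660 − (+1.837e+00/-1.115e+00) = 57.669479
iter 2: u=1.105325  f(a)=+8.409e-02  f'(a)=-1.015e+00  a ← 57.669479 − (+8.409e-02/-1.015e+00) = 57.752312
iter 3: u=1.103739  f(a)=+1.950e-04  f'(a)=-1.010e+00  a ← 57.752312 − (+1.950e-04/-1.010e+00) = 57.752505
iter 4: u=1.103736  f(a)=+1.055e-09  f'(a)=-1.010e+00  a ← 57.752505 − (+1.055e-09/-1.010e+00) = 57.752505
iter 5: u=1.103736  f(a)=+0.000e+00  f'(a)=-1.010e+00  a ← 57.752505 − (+0.000e+00/-1.010e+00) = 57.752505
converged: |Δa| < 1e-12 after 5 iterations
sag = a·(cosh(S/(2a)) − 1) = 57.752505·(cosh(1.103736) − 1) = 38.897453
T_max/T_min = cosh(S/(2a)) = 1.673520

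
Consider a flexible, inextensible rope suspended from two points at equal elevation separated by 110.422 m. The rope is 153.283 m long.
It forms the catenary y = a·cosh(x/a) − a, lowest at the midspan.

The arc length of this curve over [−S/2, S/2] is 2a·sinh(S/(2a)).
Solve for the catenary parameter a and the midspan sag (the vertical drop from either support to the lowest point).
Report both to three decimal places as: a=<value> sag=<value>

a=38.121 sag=47.478

seed: a₀ = √(S³/(24(L−S))) = √(110.422³/(24·42.861)) = 36.178174
iter 1: u=1.526086  f(a)=+5.277e+00  f'(a)=-2.969e+00  a ← 36.178174 − (+5.277e+00/-2.969e+00) = 37.955398
iter 2: u=1.454628  f(a)=+4.138e-01  f'(a)=-2.520e+00  a ← 37.955398 − (+4.138e-01/-2.520e+00) = 38.119573
iter 3: u=1.448364  f(a)=+3.022e-03  f'(a)=-2.484e+00  a ← 38.119573 − (+3.022e-03/-2.484e+00) = 38.120790
iter 4: u=1.448317  f(a)=+1.638e-07  f'(a)=-2.483e+00  a ← 38.120790 − (+1.638e-07/-2.483e+00) = 38.120790
iter 5: u=1.448317  f(a)=+5.684e-14  f'(a)=-2.483e+00  a ← 38.120790 − (+5.684e-14/-2.483e+00) = 38.120790
converged: |Δa| < 1e-12 after 5 iterations
sag = a·(cosh(S/(2a)) − 1) = 38.120790·(cosh(1.448317) − 1) = 47.477774
T_max/T_min = cosh(S/(2a)) = 2.245456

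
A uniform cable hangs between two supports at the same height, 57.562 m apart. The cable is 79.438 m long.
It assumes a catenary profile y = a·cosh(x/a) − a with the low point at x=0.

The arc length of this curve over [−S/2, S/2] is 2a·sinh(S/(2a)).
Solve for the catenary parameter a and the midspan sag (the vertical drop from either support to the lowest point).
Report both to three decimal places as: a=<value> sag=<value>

seed: a₀ = √(S³/(24(L−S))) = √(57.562³/(24·21.876)) = 19.059620
iter 1: u=1.510051  f(a)=+2.634e+00  f'(a)=-2.863e+00  a ← 19.059620 − (+2.634e+00/-2.863e+00) = 19.979466
iter 2: u=1.440529  f(a)=+2.027e-01  f'(a)=-2.438e+00  a ← 19.979466 − (+2.027e-01/-2.438e+00) = 20.062592
iter 3: u=1.434560  f(a)=+1.421e-03  f'(a)=-2.404e+00  a ← 20.062592 − (+1.421e-03/-2.404e+00) = 20.063183
iter 4: u=1.434518  f(a)=+7.097e-08  f'(a)=-2.404e+00  a ← 20.063183 − (+7.097e-08/-2.404e+00) = 20.063183
iter 5: u=1.434518  f(a)=+1.421e-14  f'(a)=-2.404e+00  a ← 20.063183 − (+1.421e-14/-2.404e+00) = 20.063183
converged: |Δa| < 1e-12 after 5 iterations
sag = a·(cosh(S/(2a)) − 1) = 20.063183·(cosh(1.434518) − 1) = 24.435472
T_max/T_min = cosh(S/(2a)) = 2.217926

a=20.063 sag=24.435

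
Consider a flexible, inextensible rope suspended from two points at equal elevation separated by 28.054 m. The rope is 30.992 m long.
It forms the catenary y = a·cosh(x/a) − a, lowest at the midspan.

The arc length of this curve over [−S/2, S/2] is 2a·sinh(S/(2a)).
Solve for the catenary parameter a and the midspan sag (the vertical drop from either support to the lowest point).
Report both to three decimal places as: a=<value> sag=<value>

seed: a₀ = √(S³/(24(L−S))) = √(28.054³/(24·2.938)) = 17.695412
iter 1: u=0.792691  f(a)=+9.370e-02  f'(a)=-3.534e-01  a ← 17.695412 − (+9.370e-02/-3.534e-01) = 17.960546
iter 2: u=0.780990  f(a)=+2.147e-03  f'(a)=-3.374e-01  a ← 17.960546 − (+2.147e-03/-3.374e-01) = 17.966911
iter 3: u=0.780713  f(a)=+1.187e-06  f'(a)=-3.370e-01  a ← 17.966911 − (+1.187e-06/-3.370e-01) = 17.966915
iter 4: u=0.780713  f(a)=+3.588e-13  f'(a)=-3.370e-01  a ← 17.966915 − (+3.588e-13/-3.370e-01) = 17.966915
converged: |Δa| < 1e-12 after 4 iterations
sag = a·(cosh(S/(2a)) − 1) = 17.966915·(cosh(0.780713) − 1) = 5.759359
T_max/T_min = cosh(S/(2a)) = 1.320554

a=17.967 sag=5.759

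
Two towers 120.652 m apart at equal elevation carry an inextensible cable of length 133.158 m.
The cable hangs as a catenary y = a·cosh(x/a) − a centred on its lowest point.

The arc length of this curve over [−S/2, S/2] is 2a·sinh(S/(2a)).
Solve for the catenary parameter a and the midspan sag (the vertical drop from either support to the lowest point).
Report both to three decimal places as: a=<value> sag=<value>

seed: a₀ = √(S³/(24(L−S))) = √(120.652³/(24·12.506)) = 76.495688
iter 1: u=0.788620  f(a)=+3.947e-01  f'(a)=-3.478e-01  a ← 76.495688 − (+3.947e-01/-3.478e-01) = 77.630638
iter 2: u=0.777090  f(a)=+8.956e-03  f'(a)=-3.321e-01  a ← 77.630638 − (+8.956e-03/-3.321e-01) = 77.657602
iter 3: u=0.776820  f(a)=+4.848e-06  f'(a)=-3.318e-01  a ← 77.657602 − (+4.848e-06/-3.318e-01) = 77.657616
iter 4: u=0.776820  f(a)=+1.450e-12  f'(a)=-3.318e-01  a ← 77.657616 − (+1.450e-12/-3.318e-01) = 77.657616
converged: |Δa| < 1e-12 after 4 iterations
sag = a·(cosh(S/(2a)) − 1) = 77.657616·(cosh(0.776820) − 1) = 24.633481
T_max/T_min = cosh(S/(2a)) = 1.317206

a=77.658 sag=24.633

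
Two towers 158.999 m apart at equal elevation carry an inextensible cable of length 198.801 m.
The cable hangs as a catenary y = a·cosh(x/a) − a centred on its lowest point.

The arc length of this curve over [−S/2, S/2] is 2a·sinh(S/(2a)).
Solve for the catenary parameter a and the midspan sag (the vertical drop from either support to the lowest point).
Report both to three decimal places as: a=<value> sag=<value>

a=67.176 sag=52.795

seed: a₀ = √(S³/(24(L−S))) = √(158.999³/(24·39.802)) = 64.868450
iter 1: u=1.225550  f(a)=+3.098e+00  f'(a)=-1.422e+00  a ← 64.868450 − (+3.098e+00/-1.422e+00) = 67.047778
iter 2: u=1.185714  f(a)=+1.630e-01  f'(a)=-1.276e+00  a ← 67.047778 − (+1.630e-01/-1.276e+00) = 67.175544
iter 3: u=1.183459  f(a)=+5.065e-04  f'(a)=-1.268e+00  a ← 67.175544 − (+5.065e-04/-1.268e+00) = 67.175943
iter 4: u=1.183452  f(a)=+4.924e-09  f'(a)=-1.268e+00  a ← 67.175943 − (+4.924e-09/-1.268e+00) = 67.175943
iter 5: u=1.183452  f(a)=-2.842e-14  f'(a)=-1.268e+00  a ← 67.175943 − (-2.842e-14/-1.268e+00) = 67.175943
converged: |Δa| < 1e-12 after 5 iterations
sag = a·(cosh(S/(2a)) − 1) = 67.175943·(cosh(1.183452) − 1) = 52.795165
T_max/T_min = cosh(S/(2a)) = 1.785924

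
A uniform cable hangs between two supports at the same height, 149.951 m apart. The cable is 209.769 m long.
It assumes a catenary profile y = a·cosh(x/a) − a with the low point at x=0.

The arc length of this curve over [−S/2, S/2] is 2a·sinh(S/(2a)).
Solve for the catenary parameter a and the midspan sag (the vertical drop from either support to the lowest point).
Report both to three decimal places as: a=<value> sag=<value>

a=51.131 sag=65.553

seed: a₀ = √(S³/(24(L−S))) = √(149.951³/(24·59.818)) = 48.462128
iter 1: u=1.547095  f(a)=+7.581e+00  f'(a)=-3.112e+00  a ← 48.462128 − (+7.581e+00/-3.112e+00) = 50.897779
iter 2: u=1.473060  f(a)=+6.090e-01  f'(a)=-2.631e+00  a ← 50.897779 − (+6.090e-01/-2.631e+00) = 51.129269
iter 3: u=1.466391  f(a)=+4.689e-03  f'(a)=-2.590e+00  a ← 51.129269 − (+4.689e-03/-2.590e+00) = 51.131080
iter 4: u=1.466339  f(a)=+2.826e-07  f'(a)=-2.590e+00  a ← 51.131080 − (+2.826e-07/-2.590e+00) = 51.131080
iter 5: u=1.466339  f(a)=+2.842e-14  f'(a)=-2.590e+00  a ← 51.131080 − (+2.842e-14/-2.590e+00) = 51.131080
converged: |Δa| < 1e-12 after 5 iterations
sag = a·(cosh(S/(2a)) − 1) = 51.131080·(cosh(1.466339) − 1) = 65.552877
T_max/T_min = cosh(S/(2a)) = 2.282055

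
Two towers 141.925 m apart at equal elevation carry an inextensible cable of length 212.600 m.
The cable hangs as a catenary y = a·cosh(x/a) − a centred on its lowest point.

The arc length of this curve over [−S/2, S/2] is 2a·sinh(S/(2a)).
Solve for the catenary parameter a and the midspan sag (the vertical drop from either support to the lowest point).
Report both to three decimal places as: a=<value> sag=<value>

a=43.825 sag=71.155

seed: a₀ = √(S³/(24(L−S))) = √(141.925³/(24·70.675)) = 41.053466
iter 1: u=1.728539  f(a)=+1.134e+01  f'(a)=-4.588e+00  a ← 41.053466 − (+1.134e+01/-4.588e+00) = 43.525516
iter 2: u=1.630366  f(a)=+1.105e+00  f'(a)=-3.734e+00  a ← 43.525516 − (+1.105e+00/-3.734e+00) = 43.821519
iter 3: u=1.619353  f(a)=+1.300e-02  f'(a)=-3.646e+00  a ← 43.821519 − (+1.300e-02/-3.646e+00) = 43.825083
iter 4: u=1.619221  f(a)=+1.844e-06  f'(a)=-3.645e+00  a ← 43.825083 − (+1.844e-06/-3.645e+00) = 43.825083
iter 5: u=1.619221  f(a)=+8.527e-14  f'(a)=-3.645e+00  a ← 43.825083 − (+8.527e-14/-3.645e+00) = 43.825083
converged: |Δa| < 1e-12 after 5 iterations
sag = a·(cosh(S/(2a)) − 1) = 43.825083·(cosh(1.619221) − 1) = 71.154602
T_max/T_min = cosh(S/(2a)) = 2.623604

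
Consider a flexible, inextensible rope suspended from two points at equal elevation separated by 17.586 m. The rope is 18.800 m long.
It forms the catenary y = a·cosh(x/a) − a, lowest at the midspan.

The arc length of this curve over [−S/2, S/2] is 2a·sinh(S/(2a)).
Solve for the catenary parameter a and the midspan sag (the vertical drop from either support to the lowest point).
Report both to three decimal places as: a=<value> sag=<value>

a=13.802 sag=2.897

seed: a₀ = √(S³/(24(L−S))) = √(17.586³/(24·1.214)) = 13.662672
iter 1: u=0.643578  f(a)=+2.539e-02  f'(a)=-1.852e-01  a ← 13.662672 − (+2.539e-02/-1.852e-01) = 13.799786
iter 2: u=0.637184  f(a)=+3.873e-04  f'(a)=-1.796e-01  a ← 13.799786 − (+3.873e-04/-1.796e-01) = 13.801943
iter 3: u=0.637084  f(a)=+9.320e-08  f'(a)=-1.795e-01  a ← 13.801943 − (+9.320e-08/-1.795e-01) = 13.801943
iter 4: u=0.637084  f(a)=+7.105e-15  f'(a)=-1.795e-01  a ← 13.801943 − (+7.105e-15/-1.795e-01) = 13.801943
converged: |Δa| < 1e-12 after 4 iterations
sag = a·(cosh(S/(2a)) − 1) = 13.801943·(cosh(0.637084) − 1) = 2.896968
T_max/T_min = cosh(S/(2a)) = 1.209896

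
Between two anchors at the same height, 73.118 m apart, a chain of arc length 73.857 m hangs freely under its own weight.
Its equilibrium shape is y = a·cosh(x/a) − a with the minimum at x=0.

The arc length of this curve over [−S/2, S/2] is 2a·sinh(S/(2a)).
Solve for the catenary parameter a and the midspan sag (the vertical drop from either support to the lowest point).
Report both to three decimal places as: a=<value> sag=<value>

a=148.684 sag=4.517

seed: a₀ = √(S³/(24(L−S))) = √(73.118³/(24·0.739)) = 148.459713
iter 1: u=0.246255  f(a)=+2.244e-03  f'(a)=-1.002e-02  a ← 148.459713 − (+2.244e-03/-1.002e-02) = 148.683748
iter 2: u=0.245884  f(a)=+5.090e-06  f'(a)=-9.971e-03  a ← 148.683748 − (+5.090e-06/-9.971e-03) = 148.684258
iter 3: u=0.245883  f(a)=+2.632e-11  f'(a)=-9.971e-03  a ← 148.684258 − (+2.632e-11/-9.971e-03) = 148.684258
iter 4: u=0.245883  f(a)=-1.421e-14  f'(a)=-9.971e-03  a ← 148.684258 − (-1.421e-14/-9.971e-03) = 148.684258
converged: |Δa| < 1e-12 after 4 iterations
sag = a·(cosh(S/(2a)) − 1) = 148.684258·(cosh(0.245883) − 1) = 4.517317
T_max/T_min = cosh(S/(2a)) = 1.030382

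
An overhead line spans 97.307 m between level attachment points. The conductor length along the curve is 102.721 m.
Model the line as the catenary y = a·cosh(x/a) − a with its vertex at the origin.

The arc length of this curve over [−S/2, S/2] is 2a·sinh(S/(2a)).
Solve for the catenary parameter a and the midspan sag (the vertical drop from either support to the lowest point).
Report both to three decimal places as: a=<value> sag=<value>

seed: a₀ = √(S³/(24(L−S))) = √(97.307³/(24·5.414)) = 84.207617
iter 1: u=0.577780  f(a)=+9.109e-02  f'(a)=-1.329e-01  a ← 84.207617 − (+9.109e-02/-1.329e-01) = 84.892855
iter 2: u=0.573117  f(a)=+1.124e-03  f'(a)=-1.297e-01  a ← 84.892855 − (+1.124e-03/-1.297e-01) = 84.901522
iter 3: u=0.573058  f(a)=+1.758e-07  f'(a)=-1.296e-01  a ← 84.901522 − (+1.758e-07/-1.296e-01) = 84.901523
iter 4: u=0.573058  f(a)=-1.421e-14  f'(a)=-1.296e-01  a ← 84.901523 − (-1.421e-14/-1.296e-01) = 84.901523
converged: |Δa| < 1e-12 after 4 iterations
sag = a·(cosh(S/(2a)) − 1) = 84.901523·(cosh(0.573058) − 1) = 14.326344
T_max/T_min = cosh(S/(2a)) = 1.168741

a=84.902 sag=14.326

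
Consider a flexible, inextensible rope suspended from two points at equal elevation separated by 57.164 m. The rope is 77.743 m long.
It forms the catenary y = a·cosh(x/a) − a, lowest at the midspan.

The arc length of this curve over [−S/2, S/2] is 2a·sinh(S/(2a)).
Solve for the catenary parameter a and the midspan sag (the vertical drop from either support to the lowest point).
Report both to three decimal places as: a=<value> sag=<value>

a=20.421 sag=23.488

seed: a₀ = √(S³/(24(L−S))) = √(57.164³/(24·20.579)) = 19.447607
iter 1: u=1.469692  f(a)=+2.340e+00  f'(a)=-2.610e+00  a ← 19.447607 − (+2.340e+00/-2.610e+00) = 20.344217
iter 2: u=1.404920  f(a)=+1.716e-01  f'(a)=-2.240e+00  a ← 20.344217 − (+1.716e-01/-2.240e+00) = 20.420806
iter 3: u=1.399651  f(a)=+1.084e-03  f'(a)=-2.212e+00  a ← 20.420806 − (+1.084e-03/-2.212e+00) = 20.421296
iter 4: u=1.399617  f(a)=+4.382e-08  f'(a)=-2.212e+00  a ← 20.421296 − (+4.382e-08/-2.212e+00) = 20.421296
iter 5: u=1.399617  f(a)=+0.000e+00  f'(a)=-2.212e+00  a ← 20.421296 − (+0.000e+00/-2.212e+00) = 20.421296
converged: |Δa| < 1e-12 after 5 iterations
sag = a·(cosh(S/(2a)) − 1) = 20.421296·(cosh(1.399617) − 1) = 23.487961
T_max/T_min = cosh(S/(2a)) = 2.150170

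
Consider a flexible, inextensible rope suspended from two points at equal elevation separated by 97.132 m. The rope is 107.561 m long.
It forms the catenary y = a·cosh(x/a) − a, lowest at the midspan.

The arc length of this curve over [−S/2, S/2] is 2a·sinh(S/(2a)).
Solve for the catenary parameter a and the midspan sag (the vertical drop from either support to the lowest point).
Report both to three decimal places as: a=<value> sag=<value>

seed: a₀ = √(S³/(24(L−S))) = √(97.132³/(24·10.429)) = 60.508522
iter 1: u=0.802631  f(a)=+3.411e-01  f'(a)=-3.674e-01  a ← 60.508522 − (+3.411e-01/-3.674e-01) = 61.436917
iter 2: u=0.790502  f(a)=+8.010e-03  f'(a)=-3.504e-01  a ← 61.436917 − (+8.010e-03/-3.504e-01) = 61.459777
iter 3: u=0.790208  f(a)=+4.651e-06  f'(a)=-3.500e-01  a ← 61.459777 − (+4.651e-06/-3.500e-01) = 61.459791
iter 4: u=0.790208  f(a)=+1.549e-12  f'(a)=-3.500e-01  a ← 61.459791 − (+1.549e-12/-3.500e-01) = 61.459791
converged: |Δa| < 1e-12 after 4 iterations
sag = a·(cosh(S/(2a)) − 1) = 61.459791·(cosh(0.790208) − 1) = 20.208123
T_max/T_min = cosh(S/(2a)) = 1.328802

a=61.460 sag=20.208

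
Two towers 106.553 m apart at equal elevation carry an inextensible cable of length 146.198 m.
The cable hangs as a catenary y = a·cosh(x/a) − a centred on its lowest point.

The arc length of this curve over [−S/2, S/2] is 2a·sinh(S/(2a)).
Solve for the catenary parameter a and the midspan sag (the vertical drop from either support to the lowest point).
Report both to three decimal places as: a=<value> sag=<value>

a=37.498 sag=44.658

seed: a₀ = √(S³/(24(L−S))) = √(106.553³/(24·39.645)) = 35.657319
iter 1: u=1.494125  f(a)=+4.668e+00  f'(a)=-2.761e+00  a ← 35.657319 − (+4.668e+00/-2.761e+00) = 37.347750
iter 2: u=1.426498  f(a)=+3.525e-01  f'(a)=-2.359e+00  a ← 37.347750 − (+3.525e-01/-2.359e+00) = 37.497182
iter 3: u=1.420813  f(a)=+2.372e-03  f'(a)=-2.327e+00  a ← 37.497182 − (+2.372e-03/-2.327e+00) = 37.498202
iter 4: u=1.420775  f(a)=+1.091e-07  f'(a)=-2.327e+00  a ← 37.498202 − (+1.091e-07/-2.327e+00) = 37.498202
iter 5: u=1.420775  f(a)=-2.842e-14  f'(a)=-2.327e+00  a ← 37.498202 − (-2.842e-14/-2.327e+00) = 37.498202
converged: |Δa| < 1e-12 after 5 iterations
sag = a·(cosh(S/(2a)) − 1) = 37.498202·(cosh(1.420775) − 1) = 44.657619
T_max/T_min = cosh(S/(2a)) = 2.190927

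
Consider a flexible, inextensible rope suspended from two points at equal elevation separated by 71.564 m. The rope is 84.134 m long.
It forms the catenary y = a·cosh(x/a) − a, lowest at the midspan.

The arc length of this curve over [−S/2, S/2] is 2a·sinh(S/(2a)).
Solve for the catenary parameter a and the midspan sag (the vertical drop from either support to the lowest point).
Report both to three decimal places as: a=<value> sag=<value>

a=35.739 sag=19.460

seed: a₀ = √(S³/(24(L−S))) = √(71.564³/(24·12.570)) = 34.855286
iter 1: u=1.026587  f(a)=+6.792e-01  f'(a)=-8.002e-01  a ← 34.855286 − (+6.792e-01/-8.002e-01) = 35.704114
iter 2: u=1.002181  f(a)=+2.560e-02  f'(a)=-7.409e-01  a ← 35.704114 − (+2.560e-02/-7.409e-01) = 35.738671
iter 3: u=1.001212  f(a)=+3.954e-05  f'(a)=-7.386e-01  a ← 35.738671 − (+3.954e-05/-7.386e-01) = 35.738725
iter 4: u=1.001211  f(a)=+9.459e-11  f'(a)=-7.386e-01  a ← 35.738725 − (+9.459e-11/-7.386e-01) = 35.738725
iter 5: u=1.001211  f(a)=+1.421e-14  f'(a)=-7.386e-01  a ← 35.738725 − (+1.421e-14/-7.386e-01) = 35.738725
converged: |Δa| < 1e-12 after 5 iterations
sag = a·(cosh(S/(2a)) − 1) = 35.738725·(cosh(1.001211) − 1) = 19.459907
T_max/T_min = cosh(S/(2a)) = 1.544505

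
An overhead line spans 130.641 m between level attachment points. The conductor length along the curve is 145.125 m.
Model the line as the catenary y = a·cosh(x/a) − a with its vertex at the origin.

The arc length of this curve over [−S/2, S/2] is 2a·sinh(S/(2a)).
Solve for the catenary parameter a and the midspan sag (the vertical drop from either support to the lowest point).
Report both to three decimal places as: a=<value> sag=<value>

seed: a₀ = √(S³/(24(L−S))) = √(130.641³/(24·14.484)) = 80.088353
iter 1: u=0.815605  f(a)=+4.894e-01  f'(a)=-3.863e-01  a ← 80.088353 − (+4.894e-01/-3.863e-01) = 81.355237
iter 2: u=0.802905  f(a)=+1.186e-02  f'(a)=-3.678e-01  a ← 81.355237 − (+1.186e-02/-3.678e-01) = 81.387468
iter 3: u=0.802587  f(a)=+7.339e-06  f'(a)=-3.674e-01  a ← 81.387468 − (+7.339e-06/-3.674e-01) = 81.387488
iter 4: u=0.802587  f(a)=+2.814e-12  f'(a)=-3.674e-01  a ← 81.387488 − (+2.814e-12/-3.674e-01) = 81.387488
converged: |Δa| < 1e-12 after 4 iterations
sag = a·(cosh(S/(2a)) − 1) = 81.387488·(cosh(0.802587) − 1) = 27.650302
T_max/T_min = cosh(S/(2a)) = 1.339737

a=81.387 sag=27.650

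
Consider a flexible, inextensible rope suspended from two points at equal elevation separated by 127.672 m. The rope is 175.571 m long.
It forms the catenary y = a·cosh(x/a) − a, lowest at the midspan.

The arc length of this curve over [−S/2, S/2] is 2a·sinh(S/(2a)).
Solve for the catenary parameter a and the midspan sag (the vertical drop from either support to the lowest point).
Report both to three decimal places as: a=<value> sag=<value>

a=44.761 sag=53.777

seed: a₀ = √(S³/(24(L−S))) = √(127.672³/(24·47.899)) = 42.547559
iter 1: u=1.500345  f(a)=+5.689e+00  f'(a)=-2.801e+00  a ← 42.547559 − (+5.689e+00/-2.801e+00) = 44.578811
iter 2: u=1.431981  f(a)=+4.328e-01  f'(a)=-2.390e+00  a ← 44.578811 − (+4.328e-01/-2.390e+00) = 44.759930
iter 3: u=1.426186  f(a)=+2.960e-03  f'(a)=-2.357e+00  a ← 44.759930 − (+2.960e-03/-2.357e+00) = 44.761186
iter 4: u=1.426146  f(a)=+1.406e-07  f'(a)=-2.357e+00  a ← 44.761186 − (+1.406e-07/-2.357e+00) = 44.761186
iter 5: u=1.426146  f(a)=+0.000e+00  f'(a)=-2.357e+00  a ← 44.761186 − (+0.000e+00/-2.357e+00) = 44.761186
converged: |Δa| < 1e-12 after 5 iterations
sag = a·(cosh(S/(2a)) − 1) = 44.761186·(cosh(1.426146) − 1) = 53.777425
T_max/T_min = cosh(S/(2a)) = 2.201430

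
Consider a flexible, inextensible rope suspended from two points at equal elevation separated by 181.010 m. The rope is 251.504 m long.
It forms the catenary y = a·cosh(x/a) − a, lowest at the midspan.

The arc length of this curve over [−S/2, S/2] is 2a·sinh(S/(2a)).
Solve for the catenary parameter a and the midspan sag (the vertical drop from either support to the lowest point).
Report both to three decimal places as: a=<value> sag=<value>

a=62.396 sag=77.985

seed: a₀ = √(S³/(24(L−S))) = √(181.010³/(24·70.494)) = 59.206877
iter 1: u=1.528623  f(a)=+8.710e+00  f'(a)=-2.986e+00  a ← 59.206877 − (+8.710e+00/-2.986e+00) = 62.123466
iter 2: u=1.456857  f(a)=+6.849e-01  f'(a)=-2.533e+00  a ← 62.123466 − (+6.849e-01/-2.533e+00) = 62.393825
iter 3: u=1.450544  f(a)=+5.035e-03  f'(a)=-2.496e+00  a ← 62.393825 − (+5.035e-03/-2.496e+00) = 62.395842
iter 4: u=1.450497  f(a)=+2.765e-07  f'(a)=-2.496e+00  a ← 62.395842 − (+2.765e-07/-2.496e+00) = 62.395842
iter 5: u=1.450497  f(a)=-2.842e-14  f'(a)=-2.496e+00  a ← 62.395842 − (-2.842e-14/-2.496e+00) = 62.395842
converged: |Δa| < 1e-12 after 5 iterations
sag = a·(cosh(S/(2a)) − 1) = 62.395842·(cosh(1.450497) − 1) = 77.985092
T_max/T_min = cosh(S/(2a)) = 2.249844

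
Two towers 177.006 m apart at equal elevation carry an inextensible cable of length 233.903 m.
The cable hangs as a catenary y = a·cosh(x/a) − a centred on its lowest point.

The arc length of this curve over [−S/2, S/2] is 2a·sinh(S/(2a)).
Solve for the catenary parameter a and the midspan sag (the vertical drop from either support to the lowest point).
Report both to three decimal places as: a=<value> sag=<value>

seed: a₀ = √(S³/(24(L−S))) = √(177.006³/(24·56.897)) = 63.728204
iter 1: u=1.388757  f(a)=+5.746e+00  f'(a)=-2.155e+00  a ← 63.728204 − (+5.746e+00/-2.155e+00) = 66.394858
iter 2: u=1.332980  f(a)=+3.803e-01  f'(a)=-1.878e+00  a ← 66.394858 − (+3.803e-01/-1.878e+00) = 66.597370
iter 3: u=1.328926  f(a)=+1.927e-03  f'(a)=-1.859e+00  a ← 66.597370 − (+1.927e-03/-1.859e+00) = 66.598407
iter 4: u=1.328906  f(a)=+5.006e-08  f'(a)=-1.859e+00  a ← 66.598407 − (+5.006e-08/-1.859e+00) = 66.598407
iter 5: u=1.328906  f(a)=+0.000e+00  f'(a)=-1.859e+00  a ← 66.598407 − (+0.000e+00/-1.859e+00) = 66.598407
converged: |Δa| < 1e-12 after 5 iterations
sag = a·(cosh(S/(2a)) − 1) = 66.598407·(cosh(1.328906) − 1) = 67.986143
T_max/T_min = cosh(S/(2a)) = 2.020837

a=66.598 sag=67.986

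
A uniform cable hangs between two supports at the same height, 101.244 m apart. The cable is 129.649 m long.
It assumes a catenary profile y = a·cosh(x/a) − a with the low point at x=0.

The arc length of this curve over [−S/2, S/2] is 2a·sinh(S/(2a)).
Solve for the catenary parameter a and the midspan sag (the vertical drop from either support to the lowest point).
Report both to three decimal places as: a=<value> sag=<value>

a=40.563 sag=35.906

seed: a₀ = √(S³/(24(L−S))) = √(101.244³/(24·28.405)) = 39.016735
iter 1: u=1.297443  f(a)=+2.489e+00  f'(a)=-1.716e+00  a ← 39.016735 − (+2.489e+00/-1.716e+00) = 40.466841
iter 2: u=1.250950  f(a)=+1.455e-01  f'(a)=-1.521e+00  a ← 40.466841 − (+1.455e-01/-1.521e+00) = 40.562489
iter 3: u=1.248000  f(a)=+5.654e-04  f'(a)=-1.509e+00  a ← 40.562489 − (+5.654e-04/-1.509e+00) = 40.562863
iter 4: u=1.247989  f(a)=+8.611e-09  f'(a)=-1.509e+00  a ← 40.562863 − (+8.611e-09/-1.509e+00) = 40.562863
iter 5: u=1.247989  f(a)=+2.842e-14  f'(a)=-1.509e+00  a ← 40.562863 − (+2.842e-14/-1.509e+00) = 40.562863
converged: |Δa| < 1e-12 after 5 iterations
sag = a·(cosh(S/(2a)) − 1) = 40.562863·(cosh(1.247989) − 1) = 35.906488
T_max/T_min = cosh(S/(2a)) = 1.885206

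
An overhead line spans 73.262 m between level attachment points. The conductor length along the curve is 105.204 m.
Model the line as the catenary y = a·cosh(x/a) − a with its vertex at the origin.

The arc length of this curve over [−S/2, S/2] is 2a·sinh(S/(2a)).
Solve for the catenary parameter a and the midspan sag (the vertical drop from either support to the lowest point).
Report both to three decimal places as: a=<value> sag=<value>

a=24.002 sag=33.817

seed: a₀ = √(S³/(24(L−S))) = √(73.262³/(24·31.942)) = 22.648085
iter 1: u=1.617399  f(a)=+4.448e+00  f'(a)=-3.631e+00  a ← 22.648085 − (+4.448e+00/-3.631e+00) = 23.873062
iter 2: u=1.534407  f(a)=+3.864e-01  f'(a)=-3.025e+00  a ← 23.873062 − (+3.864e-01/-3.025e+00) = 24.000773
iter 3: u=1.526243  f(a)=+3.528e-03  f'(a)=-2.970e+00  a ← 24.000773 − (+3.528e-03/-2.970e+00) = 24.001961
iter 4: u=1.526167  f(a)=+3.001e-07  f'(a)=-2.970e+00  a ← 24.001961 − (+3.001e-07/-2.970e+00) = 24.001961
iter 5: u=1.526167  f(a)=-1.421e-14  f'(a)=-2.970e+00  a ← 24.001961 − (-1.421e-14/-2.970e+00) = 24.001961
converged: |Δa| < 1e-12 after 5 iterations
sag = a·(cosh(S/(2a)) − 1) = 24.001961·(cosh(1.526167) − 1) = 33.817279
T_max/T_min = cosh(S/(2a)) = 2.408938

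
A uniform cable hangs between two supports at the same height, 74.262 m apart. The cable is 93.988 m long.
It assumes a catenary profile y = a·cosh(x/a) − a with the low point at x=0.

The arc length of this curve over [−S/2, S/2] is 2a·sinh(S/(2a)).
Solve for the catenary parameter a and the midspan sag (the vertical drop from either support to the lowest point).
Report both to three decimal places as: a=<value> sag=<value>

seed: a₀ = √(S³/(24(L−S))) = √(74.262³/(24·19.726)) = 29.412018
iter 1: u=1.262443  f(a)=+1.633e+00  f'(a)=-1.568e+00  a ← 29.412018 − (+1.633e+00/-1.568e+00) = 30.453638
iter 2: u=1.219263  f(a)=+9.075e-02  f'(a)=-1.398e+00  a ← 30.453638 − (+9.075e-02/-1.398e+00) = 30.518564
iter 3: u=1.216669  f(a)=+3.168e-04  f'(a)=-1.388e+00  a ← 30.518564 − (+3.168e-04/-1.388e+00) = 30.518792
iter 4: u=1.216660  f(a)=+3.891e-09  f'(a)=-1.388e+00  a ← 30.518792 − (+3.891e-09/-1.388e+00) = 30.518792
iter 5: u=1.216660  f(a)=-1.421e-14  f'(a)=-1.388e+00  a ← 30.518792 − (-1.421e-14/-1.388e+00) = 30.518792
converged: |Δa| < 1e-12 after 5 iterations
sag = a·(cosh(S/(2a)) − 1) = 30.518792·(cosh(1.216660) − 1) = 25.515418
T_max/T_min = cosh(S/(2a)) = 1.836056

a=30.519 sag=25.515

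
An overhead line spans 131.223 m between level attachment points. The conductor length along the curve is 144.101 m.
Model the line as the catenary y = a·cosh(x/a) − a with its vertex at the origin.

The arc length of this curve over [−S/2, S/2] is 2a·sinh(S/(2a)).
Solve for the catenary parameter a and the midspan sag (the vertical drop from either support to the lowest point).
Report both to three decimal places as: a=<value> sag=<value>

a=86.735 sag=26.022

seed: a₀ = √(S³/(24(L−S))) = √(131.223³/(24·12.878)) = 85.503740
iter 1: u=0.767352  f(a)=+3.845e-01  f'(a)=-3.193e-01  a ← 85.503740 − (+3.845e-01/-3.193e-01) = 86.707804
iter 2: u=0.756697  f(a)=+8.273e-03  f'(a)=-3.057e-01  a ← 86.707804 − (+8.273e-03/-3.057e-01) = 86.734863
iter 3: u=0.756461  f(a)=+4.016e-06  f'(a)=-3.054e-01  a ← 86.734863 − (+4.016e-06/-3.054e-01) = 86.734876
iter 4: u=0.756460  f(a)=+9.379e-13  f'(a)=-3.054e-01  a ← 86.734876 − (+9.379e-13/-3.054e-01) = 86.734876
converged: |Δa| < 1e-12 after 4 iterations
sag = a·(cosh(S/(2a)) − 1) = 86.734876·(cosh(0.756460) − 1) = 26.022444
T_max/T_min = cosh(S/(2a)) = 1.300023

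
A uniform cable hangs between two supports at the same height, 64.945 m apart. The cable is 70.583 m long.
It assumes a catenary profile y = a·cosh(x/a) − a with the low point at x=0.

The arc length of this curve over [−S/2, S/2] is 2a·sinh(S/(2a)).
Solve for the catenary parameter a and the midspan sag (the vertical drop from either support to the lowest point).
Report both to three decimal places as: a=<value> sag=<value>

seed: a₀ = √(S³/(24(L−S))) = √(64.945³/(24·5.638)) = 44.993567
iter 1: u=0.721714  f(a)=+1.487e-01  f'(a)=-2.639e-01  a ← 44.993567 − (+1.487e-01/-2.639e-01) = 45.556890
iter 2: u=0.712790  f(a)=+2.838e-03  f'(a)=-2.539e-01  a ← 45.556890 − (+2.838e-03/-2.539e-01) = 45.568067
iter 3: u=0.712615  f(a)=+1.079e-06  f'(a)=-2.537e-01  a ← 45.568067 − (+1.079e-06/-2.537e-01) = 45.568071
iter 4: u=0.712615  f(a)=+1.563e-13  f'(a)=-2.537e-01  a ← 45.568071 − (+1.563e-13/-2.537e-01) = 45.568071
converged: |Δa| < 1e-12 after 4 iterations
sag = a·(cosh(S/(2a)) − 1) = 45.568071·(cosh(0.712615) − 1) = 12.068194
T_max/T_min = cosh(S/(2a)) = 1.264839

a=45.568 sag=12.068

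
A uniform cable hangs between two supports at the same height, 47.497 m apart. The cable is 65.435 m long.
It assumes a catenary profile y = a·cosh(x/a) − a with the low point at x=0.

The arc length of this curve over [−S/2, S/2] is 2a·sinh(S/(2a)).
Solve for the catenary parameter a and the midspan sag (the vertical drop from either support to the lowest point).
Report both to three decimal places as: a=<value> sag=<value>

seed: a₀ = √(S³/(24(L−S))) = √(47.497³/(24·17.938)) = 15.776354
iter 1: u=1.505322  f(a)=+2.146e+00  f'(a)=-2.833e+00  a ← 15.776354 − (+2.146e+00/-2.833e+00) = 16.533740
iter 2: u=1.436366  f(a)=+1.642e-01  f'(a)=-2.414e+00  a ← 16.533740 − (+1.642e-01/-2.414e+00) = 16.601740
iter 3: u=1.430483  f(a)=+1.137e-03  f'(a)=-2.381e+00  a ← 16.601740 − (+1.137e-03/-2.381e+00) = 16.602217
iter 4: u=1.430441  f(a)=+5.543e-08  f'(a)=-2.381e+00  a ← 16.602217 − (+5.543e-08/-2.381e+00) = 16.602217
iter 5: u=1.430441  f(a)=+0.000e+00  f'(a)=-2.381e+00  a ← 16.602217 − (+0.000e+00/-2.381e+00) = 16.602217
converged: |Δa| < 1e-12 after 5 iterations
sag = a·(cosh(S/(2a)) − 1) = 16.602217·(cosh(1.430441) − 1) = 20.086588
T_max/T_min = cosh(S/(2a)) = 2.209874

a=16.602 sag=20.087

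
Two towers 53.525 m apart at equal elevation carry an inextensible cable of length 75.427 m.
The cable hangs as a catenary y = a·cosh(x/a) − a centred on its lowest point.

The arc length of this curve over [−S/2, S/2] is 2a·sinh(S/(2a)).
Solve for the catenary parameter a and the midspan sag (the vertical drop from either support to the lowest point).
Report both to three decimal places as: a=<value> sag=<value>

a=18.043 sag=23.764

seed: a₀ = √(S³/(24(L−S))) = √(53.525³/(24·21.902)) = 17.079986
iter 1: u=1.566892  f(a)=+2.851e+00  f'(a)=-3.252e+00  a ← 17.079986 − (+2.851e+00/-3.252e+00) = 17.956740
iter 2: u=1.490387  f(a)=+2.343e-01  f'(a)=-2.738e+00  a ← 17.956740 − (+2.343e-01/-2.738e+00) = 18.042304
iter 3: u=1.483319  f(a)=+1.894e-03  f'(a)=-2.694e+00  a ← 18.042304 − (+1.894e-03/-2.694e+00) = 18.043007
iter 4: u=1.483262  f(a)=+1.260e-07  f'(a)=-2.693e+00  a ← 18.043007 − (+1.260e-07/-2.693e+00) = 18.043007
iter 5: u=1.483262  f(a)=-2.842e-14  f'(a)=-2.693e+00  a ← 18.043007 − (-2.842e-14/-2.693e+00) = 18.043007
converged: |Δa| < 1e-12 after 5 iterations
sag = a·(cosh(S/(2a)) − 1) = 18.043007·(cosh(1.483262) − 1) = 23.764387
T_max/T_min = cosh(S/(2a)) = 2.317097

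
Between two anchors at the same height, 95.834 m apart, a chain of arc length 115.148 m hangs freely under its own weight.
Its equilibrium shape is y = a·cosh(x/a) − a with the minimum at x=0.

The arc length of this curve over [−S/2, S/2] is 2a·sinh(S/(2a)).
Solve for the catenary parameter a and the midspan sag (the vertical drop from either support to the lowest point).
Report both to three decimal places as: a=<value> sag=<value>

a=44.835 sag=28.137

seed: a₀ = √(S³/(24(L−S))) = √(95.834³/(24·19.314)) = 43.575029
iter 1: u=1.099644  f(a)=+1.202e+00  f'(a)=-9.984e-01  a ← 43.575029 − (+1.202e+00/-9.984e-01) = 44.778888
iter 2: u=1.070080  f(a)=+5.161e-02  f'(a)=-9.143e-01  a ← 44.778888 − (+5.161e-02/-9.143e-01) = 44.835334
iter 3: u=1.068733  f(a)=+1.046e-04  f'(a)=-9.106e-01  a ← 44.835334 − (+1.046e-04/-9.106e-01) = 44.835448
iter 4: u=1.068730  f(a)=+4.317e-10  f'(a)=-9.106e-01  a ← 44.835448 − (+4.317e-10/-9.106e-01) = 44.835448
iter 5: u=1.068730  f(a)=+2.842e-14  f'(a)=-9.106e-01  a ← 44.835448 − (+2.842e-14/-9.106e-01) = 44.835448
converged: |Δa| < 1e-12 after 5 iterations
sag = a·(cosh(S/(2a)) − 1) = 44.835448·(cosh(1.068730) − 1) = 28.137032
T_max/T_min = cosh(S/(2a)) = 1.627562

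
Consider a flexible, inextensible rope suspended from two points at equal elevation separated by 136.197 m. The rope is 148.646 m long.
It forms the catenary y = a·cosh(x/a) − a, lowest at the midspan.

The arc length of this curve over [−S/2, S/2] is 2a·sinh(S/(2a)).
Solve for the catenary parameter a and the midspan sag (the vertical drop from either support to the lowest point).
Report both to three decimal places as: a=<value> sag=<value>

a=93.191 sag=26.008

seed: a₀ = √(S³/(24(L−S))) = √(136.197³/(24·12.449)) = 91.955658
iter 1: u=0.740558  f(a)=+3.459e-01  f'(a)=-2.859e-01  a ← 91.955658 − (+3.459e-01/-2.859e-01) = 93.165363
iter 2: u=0.730942  f(a)=+6.943e-03  f'(a)=-2.745e-01  a ← 93.165363 − (+6.943e-03/-2.745e-01) = 93.190655
iter 3: u=0.730744  f(a)=+2.925e-06  f'(a)=-2.743e-01  a ← 93.190655 − (+2.925e-06/-2.743e-01) = 93.190666
iter 4: u=0.730744  f(a)=+5.400e-13  f'(a)=-2.743e-01  a ← 93.190666 − (+5.400e-13/-2.743e-01) = 93.190666
converged: |Δa| < 1e-12 after 4 iterations
sag = a·(cosh(S/(2a)) − 1) = 93.190666·(cosh(0.730744) − 1) = 26.008363
T_max/T_min = cosh(S/(2a)) = 1.279088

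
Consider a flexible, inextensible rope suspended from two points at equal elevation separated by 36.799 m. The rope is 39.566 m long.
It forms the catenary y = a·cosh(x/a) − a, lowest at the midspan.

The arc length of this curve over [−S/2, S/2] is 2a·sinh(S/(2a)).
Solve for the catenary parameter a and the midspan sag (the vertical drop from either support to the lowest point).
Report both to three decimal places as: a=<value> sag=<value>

a=27.697 sag=6.340

seed: a₀ = √(S³/(24(L−S))) = √(36.799³/(24·2.767)) = 27.393267
iter 1: u=0.671680  f(a)=+6.309e-02  f'(a)=-2.113e-01  a ← 27.393267 − (+6.309e-02/-2.113e-01) = 27.691880
iter 2: u=0.664437  f(a)=+1.046e-03  f'(a)=-2.043e-01  a ← 27.691880 − (+1.046e-03/-2.043e-01) = 27.697001
iter 3: u=0.664314  f(a)=+2.987e-07  f'(a)=-2.042e-01  a ← 27.697001 − (+2.987e-07/-2.042e-01) = 27.697003
iter 4: u=0.664314  f(a)=+2.132e-14  f'(a)=-2.042e-01  a ← 27.697003 − (+2.132e-14/-2.042e-01) = 27.697003
converged: |Δa| < 1e-12 after 4 iterations
sag = a·(cosh(S/(2a)) − 1) = 27.697003·(cosh(0.664314) − 1) = 6.339611
T_max/T_min = cosh(S/(2a)) = 1.228892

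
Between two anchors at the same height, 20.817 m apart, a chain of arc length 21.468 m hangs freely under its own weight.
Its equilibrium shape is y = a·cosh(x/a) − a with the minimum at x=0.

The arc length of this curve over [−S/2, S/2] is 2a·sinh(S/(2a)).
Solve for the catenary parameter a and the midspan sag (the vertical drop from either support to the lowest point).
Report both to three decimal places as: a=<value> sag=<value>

seed: a₀ = √(S³/(24(L−S))) = √(20.817³/(24·0.651)) = 24.028746
iter 1: u=0.433169  f(a)=+6.135e-03  f'(a)=-5.521e-02  a ← 24.028746 − (+6.135e-03/-5.521e-02) = 24.139867
iter 2: u=0.431175  f(a)=+4.282e-05  f'(a)=-5.444e-02  a ← 24.139867 − (+4.282e-05/-5.444e-02) = 24.140654
iter 3: u=0.431161  f(a)=+2.118e-09  f'(a)=-5.444e-02  a ← 24.140654 − (+2.118e-09/-5.444e-02) = 24.140654
iter 4: u=0.431161  f(a)=+0.000e+00  f'(a)=-5.444e-02  a ← 24.140654 − (+0.000e+00/-5.444e-02) = 24.140654
converged: |Δa| < 1e-12 after 4 iterations
sag = a·(cosh(S/(2a)) − 1) = 24.140654·(cosh(0.431161) − 1) = 2.278845
T_max/T_min = cosh(S/(2a)) = 1.094399

a=24.141 sag=2.279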